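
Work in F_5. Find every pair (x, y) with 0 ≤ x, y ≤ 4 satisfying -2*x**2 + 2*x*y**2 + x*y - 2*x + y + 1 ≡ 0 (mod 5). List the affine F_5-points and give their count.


Affine F_5-points: {(0, 4), (2, 4)}; count = 2.

For each of the 25 pairs (x, y) ∈ F_5², evaluate f(x, y) mod 5. Record the zeros.
  x = 0: [0↦1, 1↦2, 2↦3, 3↦4, 4↦0]  zeros at y ∈ {4}
  x = 1: [0↦2, 1↦1, 2↦4, 3↦1, 4↦2]  zeros at y ∈ ∅
  x = 2: [0↦4, 1↦1, 2↦1, 3↦4, 4↦0]  zeros at y ∈ {4}
  x = 3: [0↦2, 1↦2, 2↦4, 3↦3, 4↦4]  zeros at y ∈ ∅
  x = 4: [0↦1, 1↦4, 2↦3, 3↦3, 4↦4]  zeros at y ∈ ∅
Collecting zeros: affine points = {(0, 4), (2, 4)}.
Total count |C(F_5)_aff| = 2.


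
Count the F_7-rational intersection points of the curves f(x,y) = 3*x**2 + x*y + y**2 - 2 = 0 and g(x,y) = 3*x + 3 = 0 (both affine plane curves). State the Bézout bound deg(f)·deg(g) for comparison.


Common zeros: {(6, 3), (6, 5)}; count = 2; Bézout bound = 2.

deg(f) = 2, deg(g) = 1, so Bézout bound = 2.
Scan x ∈ F_7. For each x, list the y ∈ F_7 with f(x, y) ≡ 0 and those with g(x, y) ≡ 0 (mod 7); the common zeros in that column are the intersection.
  x = 0: f ≡ 0 at y ∈ {3, 4}; g ≡ 0 at y ∈ ∅; common: ∅.
  x = 1: f ≡ 0 at y ∈ {2, 4}; g ≡ 0 at y ∈ ∅; common: ∅.
  x = 2: f ≡ 0 at y ∈ ∅; g ≡ 0 at y ∈ ∅; common: ∅.
  x = 3: f ≡ 0 at y ∈ {2}; g ≡ 0 at y ∈ ∅; common: ∅.
  x = 4: f ≡ 0 at y ∈ {5}; g ≡ 0 at y ∈ ∅; common: ∅.
  x = 5: f ≡ 0 at y ∈ ∅; g ≡ 0 at y ∈ ∅; common: ∅.
  x = 6: f ≡ 0 at y ∈ {3, 5}; g ≡ 0 at y ∈ {0, 1, 2, 3, 4, 5, 6}; common: {3, 5}.
Collecting: common zeros = {(6, 3), (6, 5)}, so the count is 2.
Comparison with the Bézout bound: 2 ≤ 2 = deg(f)·deg(g), as expected for curves with no common component (the bound is attained).


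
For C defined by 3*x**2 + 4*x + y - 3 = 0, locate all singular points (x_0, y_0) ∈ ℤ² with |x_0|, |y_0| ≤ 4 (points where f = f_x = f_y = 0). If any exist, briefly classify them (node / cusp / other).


No singular points in the scanned grid; C is smooth there.

Compute partial derivatives:
  f_x = 6*x + 4.
  f_y = 1.
f_y = 1 is a nonzero constant, so f_y never vanishes: no point (x, y) can satisfy f = f_x = f_y = 0. In particular no (x, y) ∈ {−4, ..., 4}² is singular; the curve is smooth.


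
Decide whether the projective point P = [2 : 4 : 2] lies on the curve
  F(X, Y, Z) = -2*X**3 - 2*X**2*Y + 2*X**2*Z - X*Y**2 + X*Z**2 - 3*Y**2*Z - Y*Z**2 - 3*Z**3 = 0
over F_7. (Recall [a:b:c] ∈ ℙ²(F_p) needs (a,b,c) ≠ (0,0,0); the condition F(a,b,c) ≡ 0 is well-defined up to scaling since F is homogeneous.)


F(2,4,2) ≡ 4 (mod 7); P is NOT on the curve.

Evaluate F(2, 4, 2) term-by-term (mod 7).
  -2*X**3 ↦ -2·8·1·1 = -16
  -2*X**2*Y ↦ -2·4·4·1 = -32
  2*X**2*Z ↦ 2·4·1·2 = 16
  -X*Y**2 ↦ -1·2·16·1 = -32
  X*Z**2 ↦ 1·2·1·4 = 8
  -3*Y**2*Z ↦ -3·1·16·2 = -96
  -Y*Z**2 ↦ -1·1·4·4 = -16
  -3*Z**3 ↦ -3·1·1·8 = -24
Sum: F(2, 4, 2) = (-16) + (-32) + (16) + (-32) + (8) + (-96) + (-16) + (-24) = -192.
Reducing mod 7: -192 ≡ 4 (mod 7).
Since F(a, b, c) ≡ 4 ≠ 0 (mod 7), P does NOT lie on the curve.


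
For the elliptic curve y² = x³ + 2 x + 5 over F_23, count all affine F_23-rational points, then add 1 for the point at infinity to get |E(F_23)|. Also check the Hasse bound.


Affine points = {(1, 10), (1, 13), (4, 10), (4, 13), (5, 5), (5, 18), (6, 7), (6, 16), (8, 2), (8, 21), (9, 4), (9, 19), (10, 6), (10, 17), (11, 1), (11, 22), (12, 3), (12, 20), (15, 11), (15, 12), (16, 4), (16, 19), (18, 10), (18, 13), (19, 5), (19, 18), (20, 8), (20, 15), (21, 4), (21, 19), (22, 5), (22, 18)}; affine count = 32; |E(F_23)| = 33.

Discriminant check: Δ ∝ 4a³ + 27b² = 4·2³ + 27·5² = 4·8 + 27·25 ≡ 17 (mod 23). Nonzero ⇒ E is nonsingular.
For each x ∈ F_23, compute rhs = x³ + 2·x + 5 mod 23, then count y ∈ F_23 with y² ≡ rhs.
  x = 0: rhs = 5, matching y values: none (0 points).
  x = 1: rhs = 8, matching y values: 10, 13 (2 points).
  x = 2: rhs = 17, matching y values: none (0 points).
  x = 3: rhs = 15, matching y values: none (0 points).
  x = 4: rhs = 8, matching y values: 10, 13 (2 points).
  x = 5: rhs = 2, matching y values: 5, 18 (2 points).
  x = 6: rhs = 3, matching y values: 7, 16 (2 points).
  x = 7: rhs = 17, matching y values: none (0 points).
  x = 8: rhs = 4, matching y values: 2, 21 (2 points).
  x = 9: rhs = 16, matching y values: 4, 19 (2 points).
  x = 10: rhs = 13, matching y values: 6, 17 (2 points).
  x = 11: rhs = 1, matching y values: 1, 22 (2 points).
  x = 12: rhs = 9, matching y values: 3, 20 (2 points).
  x = 13: rhs = 20, matching y values: none (0 points).
  x = 14: rhs = 17, matching y values: none (0 points).
  x = 15: rhs = 6, matching y values: 11, 12 (2 points).
  x = 16: rhs = 16, matching y values: 4, 19 (2 points).
  x = 17: rhs = 7, matching y values: none (0 points).
  x = 18: rhs = 8, matching y values: 10, 13 (2 points).
  x = 19: rhs = 2, matching y values: 5, 18 (2 points).
  x = 20: rhs = 18, matching y values: 8, 15 (2 points).
  x = 21: rhs = 16, matching y values: 4, 19 (2 points).
  x = 22: rhs = 2, matching y values: 5, 18 (2 points).
Total affine count: 32.
Full point count |E(F_23)| = 32 + 1 = 33.
Hasse bound: |33 − (23+1)| = |9| = 9 ≤ 2√23 ≈ 9.5917 ✓.


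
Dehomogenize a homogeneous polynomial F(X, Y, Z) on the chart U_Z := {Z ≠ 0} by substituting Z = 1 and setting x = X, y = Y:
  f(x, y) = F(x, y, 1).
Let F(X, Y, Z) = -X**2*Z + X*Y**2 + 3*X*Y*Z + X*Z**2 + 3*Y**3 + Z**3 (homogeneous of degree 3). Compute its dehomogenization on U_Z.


f(x, y) = -x**2 + x*y**2 + 3*x*y + x + 3*y**3 + 1

On U_Z we set Z = 1. Each monomial c·X^i·Y^j·Z^k in F becomes c·x^i·y^j·1^k = c·x^i·y^j.
Substituting Z = 1: F(X, Y, 1) = -x**2 + x*y**2 + 3*x*y + x + 3*y**3 + 1.
Note: deg(f) ≤ deg(F) = 3; strict inequality happens when F is divisible by Z (lost terms).


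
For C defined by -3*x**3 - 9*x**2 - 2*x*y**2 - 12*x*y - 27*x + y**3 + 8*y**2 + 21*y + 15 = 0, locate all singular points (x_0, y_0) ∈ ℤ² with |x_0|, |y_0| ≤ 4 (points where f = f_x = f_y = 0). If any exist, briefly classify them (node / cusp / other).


Singular points: {(-1, -3)}; classification: cusp.

Compute partial derivatives:
  f_x = -9*x**2 - 18*x - 2*y**2 - 12*y - 27.
  f_y = -4*x*y - 12*x + 3*y**2 + 16*y + 21.
Scan x_0 ∈ {−4, ..., 4}. For each x_0, f_y(x_0, y) is a polynomial in y; find its integer roots y ∈ {−4, ..., 4}, then test f_x and f at those candidates.
  x = -4: f_y(-4, y) = 3*y**2 + 32*y + 69; vanishes at y ∈ {-3}. (-4, -3): f_x = -81 ≠ 0.
  x = -3: f_y(-3, y) = 3*y**2 + 28*y + 57; vanishes at y ∈ {-3}. (-3, -3): f_x = -36 ≠ 0.
  x = -2: f_y(-2, y) = 3*y**2 + 24*y + 45; vanishes at y ∈ {-3}. (-2, -3): f_x = -9 ≠ 0.
  x = -1: f_y(-1, y) = 3*y**2 + 20*y + 33; vanishes at y ∈ {-3}. (-1, -3): f_x = 0, f = 0 — SINGULAR.
  x = 0: f_y(0, y) = 3*y**2 + 16*y + 21; vanishes at y ∈ {-3}. (0, -3): f_x = -9 ≠ 0.
  x = 1: f_y(1, y) = 3*y**2 + 12*y + 9; vanishes at y ∈ {-3, -1}. (1, -3): f_x = -36 ≠ 0; (1, -1): f_x = -44 ≠ 0.
  x = 2: f_y(2, y) = 3*y**2 + 8*y - 3; vanishes at y ∈ {-3}. (2, -3): f_x = -81 ≠ 0.
  x = 3: f_y(3, y) = 3*y**2 + 4*y - 15; vanishes at y ∈ {-3}. (3, -3): f_x = -144 ≠ 0.
  x = 4: f_y(4, y) = 3*y**2 - 27; vanishes at y ∈ {-3, 3}. (4, -3): f_x = -225 ≠ 0; (4, 3): f_x = -297 ≠ 0.
Only singular point on the grid: (-1, -3).
Classify: substitute x = -1 + u, y = -3 + v and expand: f = -3*u**3 - 2*u*v**2 + v**3 + v**2.
No constant or linear terms (consistent with a singular point). Quadratic part: v**2. Cubic part: -3*u**3 - 2*u*v**2 + v**3.
The quadratic part v**2 is a perfect square, so there is a single (double) tangent line v = 0, i.e. y = -3. Restricting the cubic part to that line (v = 0) leaves -3*u**3 ≠ 0, so f is not divisible by v and the branch is v² ≈ 3*u**3 to lowest order — this is a cusp.
Classification: cusp.


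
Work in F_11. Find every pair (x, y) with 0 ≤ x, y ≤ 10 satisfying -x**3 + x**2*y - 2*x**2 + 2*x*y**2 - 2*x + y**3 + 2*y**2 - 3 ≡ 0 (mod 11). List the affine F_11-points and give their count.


Affine F_11-points: {(0, 1), (2, 10), (5, 3), (5, 9), (6, 5), (7, 7), (8, 2), (9, 3), (10, 1), (10, 4), (10, 6)}; count = 11.

For each of the 121 pairs (x, y) ∈ F_11², evaluate f(x, y) mod 11. Record the zeros.
  x = 0: [0↦8, 1↦0, 2↦2, 3↦9, 4↦5, 5↦7, 6↦10, 7↦9, 8↦10, 9↦8, 10↦9]  zeros at y ∈ {1}
  x = 1: [0↦3, 1↦9, 2↦7, 3↦3, 4↦3, 5↦2, 6↦6, 7↦10, 8↦9, 9↦9, 10↦5]  zeros at y ∈ ∅
  x = 2: [0↦10, 1↦10, 2↦6, 3↦4, 4↦10, 5↦8, 6↦4, 7↦4, 8↦3, 9↦7, 10↦0]  zeros at y ∈ {10}
  x = 3: [0↦1, 1↦8, 2↦4, 3↦6, 4↦9, 5↦8, 6↦9, 7↦7, 8↦8, 9↦7, 10↦10]  zeros at y ∈ ∅
  x = 4: [0↦3, 1↦8, 2↦6, 3↦3, 4↦5, 5↦7, 6↦4, 7↦2, 8↦7, 9↦3, 10↦7]  zeros at y ∈ ∅
  x = 5: [0↦10, 1↦4, 2↦6, 3↦0, 4↦3, 5↦10, 6↦5, 7↦5, 8↦5, 9↦0, 10↦7]  zeros at y ∈ {3, 9}
  x = 6: [0↦5, 1↦1, 2↦9, 3↦2, 4↦8, 5↦0, 6↦6, 7↦10, 8↦7, 9↦3, 10↦4]  zeros at y ∈ {5}
  x = 7: [0↦4, 1↦4, 2↦9, 3↦3, 4↦3, 5↦4, 6↦1, 7↦0, 8↦7, 9↦6, 10↦3]  zeros at y ∈ {7}
  x = 8: [0↦1, 1↦7, 2↦0, 3↦8, 4↦4, 5↦5, 6↦6, 7↦2, 8↦10, 9↦3, 10↦9]  zeros at y ∈ {2}
  x = 9: [0↦1, 1↦4, 2↦9, 3↦0, 4↦5, 5↦8, 6↦4, 7↦10, 8↦10, 9↦10, 10↦5]  zeros at y ∈ {3}
  x = 10: [0↦9, 1↦0, 2↦8, 3↦6, 4↦0, 5↦7, 6↦0, 7↦7, 8↦1, 9↦10, 10↦7]  zeros at y ∈ {1, 4, 6}
Collecting zeros: affine points = {(0, 1), (2, 10), (5, 3), (5, 9), (6, 5), (7, 7), (8, 2), (9, 3), (10, 1), (10, 4), (10, 6)}.
Total count |C(F_11)_aff| = 11.


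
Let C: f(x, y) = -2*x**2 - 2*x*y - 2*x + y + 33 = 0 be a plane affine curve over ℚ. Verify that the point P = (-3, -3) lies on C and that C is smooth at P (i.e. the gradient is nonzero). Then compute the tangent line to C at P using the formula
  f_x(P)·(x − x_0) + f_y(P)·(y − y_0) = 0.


Tangent line at P: 16*x + 7*y + 69 = 0.

Step 1: f(-3, -3) = 0, so P lies on C.
Step 2: partial derivatives
  f_x(x, y) = -4*x - 2*y - 2, f_y(x, y) = 1 - 2*x.
  f_x(P) = 16, f_y(P) = 7 (gradient nonzero, so P is smooth).
Step 3: tangent line at P: 16·(x − -3) + 7·(y − -3) = 0.
Expanding: 16*x + 7*y + 69 = 0.


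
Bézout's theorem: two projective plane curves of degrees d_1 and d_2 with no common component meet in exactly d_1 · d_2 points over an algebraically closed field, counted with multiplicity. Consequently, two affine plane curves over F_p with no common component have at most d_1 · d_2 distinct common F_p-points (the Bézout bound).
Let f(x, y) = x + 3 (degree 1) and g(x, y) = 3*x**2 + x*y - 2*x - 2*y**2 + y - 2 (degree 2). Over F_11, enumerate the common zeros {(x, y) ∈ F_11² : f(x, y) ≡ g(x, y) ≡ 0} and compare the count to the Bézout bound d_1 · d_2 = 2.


Common zeros: ∅; count = 0; Bézout bound = 2.

deg(f) = 1, deg(g) = 2, so Bézout bound = 2.
Scan x ∈ F_11. For each x, list the y ∈ F_11 with f(x, y) ≡ 0 and those with g(x, y) ≡ 0 (mod 11); the common zeros in that column are the intersection.
  x = 0: f ≡ 0 at y ∈ ∅; g ≡ 0 at y ∈ ∅; common: ∅.
  x = 1: f ≡ 0 at y ∈ ∅; g ≡ 0 at y ∈ ∅; common: ∅.
  x = 2: f ≡ 0 at y ∈ ∅; g ≡ 0 at y ∈ ∅; common: ∅.
  x = 3: f ≡ 0 at y ∈ ∅; g ≡ 0 at y ∈ {5, 8}; common: ∅.
  x = 4: f ≡ 0 at y ∈ ∅; g ≡ 0 at y ∈ ∅; common: ∅.
  x = 5: f ≡ 0 at y ∈ ∅; g ≡ 0 at y ∈ {4, 10}; common: ∅.
  x = 6: f ≡ 0 at y ∈ ∅; g ≡ 0 at y ∈ {1, 8}; common: ∅.
  x = 7: f ≡ 0 at y ∈ ∅; g ≡ 0 at y ∈ {5, 10}; common: ∅.
  x = 8: f ≡ 0 at y ∈ {0, 1, 2, 3, 4, 5, 6, 7, 8, 9, 10}; g ≡ 0 at y ∈ ∅; common: ∅.
  x = 9: f ≡ 0 at y ∈ ∅; g ≡ 0 at y ∈ {1, 4}; common: ∅.
  x = 10: f ≡ 0 at y ∈ ∅; g ≡ 0 at y ∈ ∅; common: ∅.
Collecting: common zeros = ∅, so the count is 0.
Comparison with the Bézout bound: 0 ≤ 2 = deg(f)·deg(g), as expected for curves with no common component (the affine F_11-count falls short of the bound because intersections may lie at infinity, over extension fields, or carry multiplicity).


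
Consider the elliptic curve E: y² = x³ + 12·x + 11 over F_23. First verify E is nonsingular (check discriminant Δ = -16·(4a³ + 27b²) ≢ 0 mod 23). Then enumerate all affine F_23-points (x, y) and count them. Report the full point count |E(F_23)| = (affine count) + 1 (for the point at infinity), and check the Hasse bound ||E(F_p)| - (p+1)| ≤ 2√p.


Affine points = {(1, 1), (1, 22), (4, 10), (4, 13), (5, 9), (5, 14), (6, 0), (7, 1), (7, 22), (10, 2), (10, 21), (11, 5), (11, 18), (13, 8), (13, 15), (14, 5), (14, 18), (15, 1), (15, 22), (21, 5), (21, 18)}; affine count = 21; |E(F_23)| = 22.

Discriminant check: Δ ∝ 4a³ + 27b² = 4·12³ + 27·11² = 4·1728 + 27·121 ≡ 13 (mod 23). Nonzero ⇒ E is nonsingular.
For each x ∈ F_23, compute rhs = x³ + 12·x + 11 mod 23, then count y ∈ F_23 with y² ≡ rhs.
  x = 0: rhs = 11, matching y values: none (0 points).
  x = 1: rhs = 1, matching y values: 1, 22 (2 points).
  x = 2: rhs = 20, matching y values: none (0 points).
  x = 3: rhs = 5, matching y values: none (0 points).
  x = 4: rhs = 8, matching y values: 10, 13 (2 points).
  x = 5: rhs = 12, matching y values: 9, 14 (2 points).
  x = 6: rhs = 0, matching y values: 0 (1 points).
  x = 7: rhs = 1, matching y values: 1, 22 (2 points).
  x = 8: rhs = 21, matching y values: none (0 points).
  x = 9: rhs = 20, matching y values: none (0 points).
  x = 10: rhs = 4, matching y values: 2, 21 (2 points).
  x = 11: rhs = 2, matching y values: 5, 18 (2 points).
  x = 12: rhs = 20, matching y values: none (0 points).
  x = 13: rhs = 18, matching y values: 8, 15 (2 points).
  x = 14: rhs = 2, matching y values: 5, 18 (2 points).
  x = 15: rhs = 1, matching y values: 1, 22 (2 points).
  x = 16: rhs = 21, matching y values: none (0 points).
  x = 17: rhs = 22, matching y values: none (0 points).
  x = 18: rhs = 10, matching y values: none (0 points).
  x = 19: rhs = 14, matching y values: none (0 points).
  x = 20: rhs = 17, matching y values: none (0 points).
  x = 21: rhs = 2, matching y values: 5, 18 (2 points).
  x = 22: rhs = 21, matching y values: none (0 points).
Total affine count: 21.
Full point count |E(F_23)| = 21 + 1 = 22.
Hasse bound: |22 − (23+1)| = |-2| = 2 ≤ 2√23 ≈ 9.5917 ✓.


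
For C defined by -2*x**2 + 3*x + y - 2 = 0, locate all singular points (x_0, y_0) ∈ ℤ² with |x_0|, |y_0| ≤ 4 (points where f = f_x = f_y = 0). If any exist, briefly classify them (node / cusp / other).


No singular points in the scanned grid; C is smooth there.

Compute partial derivatives:
  f_x = 3 - 4*x.
  f_y = 1.
f_y = 1 is a nonzero constant, so f_y never vanishes: no point (x, y) can satisfy f = f_x = f_y = 0. In particular no (x, y) ∈ {−4, ..., 4}² is singular; the curve is smooth.


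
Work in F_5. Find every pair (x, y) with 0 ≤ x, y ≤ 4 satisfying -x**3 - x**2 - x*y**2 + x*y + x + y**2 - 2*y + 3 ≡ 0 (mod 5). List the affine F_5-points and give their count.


Affine F_5-points: {(1, 2), (3, 0), (3, 3)}; count = 3.

For each of the 25 pairs (x, y) ∈ F_5², evaluate f(x, y) mod 5. Record the zeros.
  x = 0: [0↦3, 1↦2, 2↦3, 3↦1, 4↦1]  zeros at y ∈ ∅
  x = 1: [0↦2, 1↦1, 2↦0, 3↦4, 4↦3]  zeros at y ∈ {2}
  x = 2: [0↦3, 1↦2, 2↦4, 3↦4, 4↦2]  zeros at y ∈ ∅
  x = 3: [0↦0, 1↦4, 2↦4, 3↦0, 4↦2]  zeros at y ∈ {0, 3}
  x = 4: [0↦2, 1↦1, 2↦4, 3↦1, 4↦2]  zeros at y ∈ ∅
Collecting zeros: affine points = {(1, 2), (3, 0), (3, 3)}.
Total count |C(F_5)_aff| = 3.


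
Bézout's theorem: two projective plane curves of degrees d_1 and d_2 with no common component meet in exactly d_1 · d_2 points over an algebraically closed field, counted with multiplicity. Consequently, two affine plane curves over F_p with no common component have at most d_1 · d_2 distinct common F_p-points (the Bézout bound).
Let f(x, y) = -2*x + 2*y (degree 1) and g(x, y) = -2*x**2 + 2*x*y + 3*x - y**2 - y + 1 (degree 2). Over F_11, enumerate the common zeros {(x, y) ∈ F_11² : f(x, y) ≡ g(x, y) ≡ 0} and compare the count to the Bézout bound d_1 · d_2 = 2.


Common zeros: ∅; count = 0; Bézout bound = 2.

deg(f) = 1, deg(g) = 2, so Bézout bound = 2.
Scan x ∈ F_11. For each x, list the y ∈ F_11 with f(x, y) ≡ 0 and those with g(x, y) ≡ 0 (mod 11); the common zeros in that column are the intersection.
  x = 0: f ≡ 0 at y ∈ {0}; g ≡ 0 at y ∈ {3, 7}; common: ∅.
  x = 1: f ≡ 0 at y ∈ {1}; g ≡ 0 at y ∈ {2, 10}; common: ∅.
  x = 2: f ≡ 0 at y ∈ {2}; g ≡ 0 at y ∈ {5, 9}; common: ∅.
  x = 3: f ≡ 0 at y ∈ {3}; g ≡ 0 at y ∈ {7, 9}; common: ∅.
  x = 4: f ≡ 0 at y ∈ {4}; g ≡ 0 at y ∈ ∅; common: ∅.
  x = 5: f ≡ 0 at y ∈ {5}; g ≡ 0 at y ∈ {10}; common: ∅.
  x = 6: f ≡ 0 at y ∈ {6}; g ≡ 0 at y ∈ ∅; common: ∅.
  x = 7: f ≡ 0 at y ∈ {7}; g ≡ 0 at y ∈ ∅; common: ∅.
  x = 8: f ≡ 0 at y ∈ {8}; g ≡ 0 at y ∈ {2}; common: ∅.
  x = 9: f ≡ 0 at y ∈ {9}; g ≡ 0 at y ∈ ∅; common: ∅.
  x = 10: f ≡ 0 at y ∈ {10}; g ≡ 0 at y ∈ {3, 5}; common: ∅.
Collecting: common zeros = ∅, so the count is 0.
Comparison with the Bézout bound: 0 ≤ 2 = deg(f)·deg(g), as expected for curves with no common component (the affine F_11-count falls short of the bound because intersections may lie at infinity, over extension fields, or carry multiplicity).


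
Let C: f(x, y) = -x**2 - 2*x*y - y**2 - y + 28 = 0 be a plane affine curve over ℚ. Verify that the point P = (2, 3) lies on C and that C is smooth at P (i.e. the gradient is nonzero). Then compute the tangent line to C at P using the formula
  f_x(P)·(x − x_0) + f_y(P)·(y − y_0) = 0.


Tangent line at P: -10*x - 11*y + 53 = 0.

Step 1: f(2, 3) = 0, so P lies on C.
Step 2: partial derivatives
  f_x(x, y) = -2*x - 2*y, f_y(x, y) = -2*x - 2*y - 1.
  f_x(P) = -10, f_y(P) = -11 (gradient nonzero, so P is smooth).
Step 3: tangent line at P: -10·(x − 2) + -11·(y − 3) = 0.
Expanding: -10*x - 11*y + 53 = 0.


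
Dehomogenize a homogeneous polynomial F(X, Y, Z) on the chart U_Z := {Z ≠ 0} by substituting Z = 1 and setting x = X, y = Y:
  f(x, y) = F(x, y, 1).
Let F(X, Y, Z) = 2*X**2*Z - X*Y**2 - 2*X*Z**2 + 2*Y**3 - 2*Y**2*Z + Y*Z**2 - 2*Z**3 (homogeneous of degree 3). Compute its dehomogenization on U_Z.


f(x, y) = 2*x**2 - x*y**2 - 2*x + 2*y**3 - 2*y**2 + y - 2

On U_Z we set Z = 1. Each monomial c·X^i·Y^j·Z^k in F becomes c·x^i·y^j·1^k = c·x^i·y^j.
Substituting Z = 1: F(X, Y, 1) = 2*x**2 - x*y**2 - 2*x + 2*y**3 - 2*y**2 + y - 2.
Note: deg(f) ≤ deg(F) = 3; strict inequality happens when F is divisible by Z (lost terms).


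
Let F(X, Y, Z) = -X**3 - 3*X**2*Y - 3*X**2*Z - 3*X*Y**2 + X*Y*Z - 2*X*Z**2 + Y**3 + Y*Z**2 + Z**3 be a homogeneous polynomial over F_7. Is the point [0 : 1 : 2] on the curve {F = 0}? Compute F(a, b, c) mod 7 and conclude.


F(0,1,2) ≡ 6 (mod 7); P is NOT on the curve.

Evaluate F(0, 1, 2) term-by-term (mod 7).
  -X**3 ↦ -1·0·1·1 = 0
  -3*X**2*Y ↦ -3·0·1·1 = 0
  -3*X**2*Z ↦ -3·0·1·2 = 0
  -3*X*Y**2 ↦ -3·0·1·1 = 0
  X*Y*Z ↦ 1·0·1·2 = 0
  -2*X*Z**2 ↦ -2·0·1·4 = 0
  Y**3 ↦ 1·1·1·1 = 1
  Y*Z**2 ↦ 1·1·1·4 = 4
  Z**3 ↦ 1·1·1·8 = 8
Sum: F(0, 1, 2) = (0) + (0) + (0) + (0) + (0) + (0) + (1) + (4) + (8) = 13.
Reducing mod 7: 13 ≡ 6 (mod 7).
Since F(a, b, c) ≡ 6 ≠ 0 (mod 7), P does NOT lie on the curve.


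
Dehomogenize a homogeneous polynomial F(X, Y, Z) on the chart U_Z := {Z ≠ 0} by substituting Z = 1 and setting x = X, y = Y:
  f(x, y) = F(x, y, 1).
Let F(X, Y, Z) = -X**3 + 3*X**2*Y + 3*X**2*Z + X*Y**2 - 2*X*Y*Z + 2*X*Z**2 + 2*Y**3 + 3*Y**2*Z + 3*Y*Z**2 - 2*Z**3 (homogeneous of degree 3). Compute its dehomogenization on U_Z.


f(x, y) = -x**3 + 3*x**2*y + 3*x**2 + x*y**2 - 2*x*y + 2*x + 2*y**3 + 3*y**2 + 3*y - 2

On U_Z we set Z = 1. Each monomial c·X^i·Y^j·Z^k in F becomes c·x^i·y^j·1^k = c·x^i·y^j.
Substituting Z = 1: F(X, Y, 1) = -x**3 + 3*x**2*y + 3*x**2 + x*y**2 - 2*x*y + 2*x + 2*y**3 + 3*y**2 + 3*y - 2.
Note: deg(f) ≤ deg(F) = 3; strict inequality happens when F is divisible by Z (lost terms).


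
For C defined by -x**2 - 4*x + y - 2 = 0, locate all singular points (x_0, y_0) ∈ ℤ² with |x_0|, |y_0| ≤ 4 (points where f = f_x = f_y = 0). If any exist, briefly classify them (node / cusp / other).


No singular points in the scanned grid; C is smooth there.

Compute partial derivatives:
  f_x = -2*x - 4.
  f_y = 1.
f_y = 1 is a nonzero constant, so f_y never vanishes: no point (x, y) can satisfy f = f_x = f_y = 0. In particular no (x, y) ∈ {−4, ..., 4}² is singular; the curve is smooth.


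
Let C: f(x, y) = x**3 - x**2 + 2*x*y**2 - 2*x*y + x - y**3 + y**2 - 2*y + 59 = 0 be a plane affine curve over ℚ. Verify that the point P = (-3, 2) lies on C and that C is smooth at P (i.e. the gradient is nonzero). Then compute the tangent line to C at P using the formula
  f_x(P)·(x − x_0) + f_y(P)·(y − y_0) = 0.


Tangent line at P: 38*x - 28*y + 170 = 0.

Step 1: f(-3, 2) = 0, so P lies on C.
Step 2: partial derivatives
  f_x(x, y) = 3*x**2 - 2*x + 2*y**2 - 2*y + 1, f_y(x, y) = 4*x*y - 2*x - 3*y**2 + 2*y - 2.
  f_x(P) = 38, f_y(P) = -28 (gradient nonzero, so P is smooth).
Step 3: tangent line at P: 38·(x − -3) + -28·(y − 2) = 0.
Expanding: 38*x - 28*y + 170 = 0.


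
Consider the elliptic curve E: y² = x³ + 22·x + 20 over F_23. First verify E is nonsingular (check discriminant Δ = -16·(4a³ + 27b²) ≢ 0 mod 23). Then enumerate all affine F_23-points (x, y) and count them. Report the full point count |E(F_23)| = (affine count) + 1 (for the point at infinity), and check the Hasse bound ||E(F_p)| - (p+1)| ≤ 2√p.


Affine points = {(2, 7), (2, 16), (5, 5), (5, 18), (6, 0), (8, 8), (8, 15), (9, 2), (9, 21), (11, 11), (11, 12), (14, 6), (14, 17), (16, 11), (16, 12), (19, 11), (19, 12)}; affine count = 17; |E(F_23)| = 18.

Discriminant check: Δ ∝ 4a³ + 27b² = 4·22³ + 27·20² = 4·10648 + 27·400 ≡ 9 (mod 23). Nonzero ⇒ E is nonsingular.
For each x ∈ F_23, compute rhs = x³ + 22·x + 20 mod 23, then count y ∈ F_23 with y² ≡ rhs.
  x = 0: rhs = 20, matching y values: none (0 points).
  x = 1: rhs = 20, matching y values: none (0 points).
  x = 2: rhs = 3, matching y values: 7, 16 (2 points).
  x = 3: rhs = 21, matching y values: none (0 points).
  x = 4: rhs = 11, matching y values: none (0 points).
  x = 5: rhs = 2, matching y values: 5, 18 (2 points).
  x = 6: rhs = 0, matching y values: 0 (1 points).
  x = 7: rhs = 11, matching y values: none (0 points).
  x = 8: rhs = 18, matching y values: 8, 15 (2 points).
  x = 9: rhs = 4, matching y values: 2, 21 (2 points).
  x = 10: rhs = 21, matching y values: none (0 points).
  x = 11: rhs = 6, matching y values: 11, 12 (2 points).
  x = 12: rhs = 11, matching y values: none (0 points).
  x = 13: rhs = 19, matching y values: none (0 points).
  x = 14: rhs = 13, matching y values: 6, 17 (2 points).
  x = 15: rhs = 22, matching y values: none (0 points).
  x = 16: rhs = 6, matching y values: 11, 12 (2 points).
  x = 17: rhs = 17, matching y values: none (0 points).
  x = 18: rhs = 15, matching y values: none (0 points).
  x = 19: rhs = 6, matching y values: 11, 12 (2 points).
  x = 20: rhs = 19, matching y values: none (0 points).
  x = 21: rhs = 14, matching y values: none (0 points).
  x = 22: rhs = 20, matching y values: none (0 points).
Total affine count: 17.
Full point count |E(F_23)| = 17 + 1 = 18.
Hasse bound: |18 − (23+1)| = |-6| = 6 ≤ 2√23 ≈ 9.5917 ✓.


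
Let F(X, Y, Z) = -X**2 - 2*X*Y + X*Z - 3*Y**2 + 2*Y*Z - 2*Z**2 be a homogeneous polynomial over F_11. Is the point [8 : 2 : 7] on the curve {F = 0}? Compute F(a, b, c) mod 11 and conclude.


F(8,2,7) ≡ 10 (mod 11); P is NOT on the curve.

Evaluate F(8, 2, 7) term-by-term (mod 11).
  -X**2 ↦ -1·64·1·1 = -64
  -2*X*Y ↦ -2·8·2·1 = -32
  X*Z ↦ 1·8·1·7 = 56
  -3*Y**2 ↦ -3·1·4·1 = -12
  2*Y*Z ↦ 2·1·2·7 = 28
  -2*Z**2 ↦ -2·1·1·49 = -98
Sum: F(8, 2, 7) = (-64) + (-32) + (56) + (-12) + (28) + (-98) = -122.
Reducing mod 11: -122 ≡ 10 (mod 11).
Since F(a, b, c) ≡ 10 ≠ 0 (mod 11), P does NOT lie on the curve.


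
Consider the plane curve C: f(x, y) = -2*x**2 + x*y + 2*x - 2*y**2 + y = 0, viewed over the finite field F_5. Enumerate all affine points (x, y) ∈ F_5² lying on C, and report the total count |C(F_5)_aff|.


Affine F_5-points: {(0, 0), (0, 3), (1, 0), (1, 1), (3, 1)}; count = 5.

For each of the 25 pairs (x, y) ∈ F_5², evaluate f(x, y) mod 5. Record the zeros.
  x = 0: [0↦0, 1↦4, 2↦4, 3↦0, 4↦2]  zeros at y ∈ {0, 3}
  x = 1: [0↦0, 1↦0, 2↦1, 3↦3, 4↦1]  zeros at y ∈ {0, 1}
  x = 2: [0↦1, 1↦2, 2↦4, 3↦2, 4↦1]  zeros at y ∈ ∅
  x = 3: [0↦3, 1↦0, 2↦3, 3↦2, 4↦2]  zeros at y ∈ {1}
  x = 4: [0↦1, 1↦4, 2↦3, 3↦3, 4↦4]  zeros at y ∈ ∅
Collecting zeros: affine points = {(0, 0), (0, 3), (1, 0), (1, 1), (3, 1)}.
Total count |C(F_5)_aff| = 5.


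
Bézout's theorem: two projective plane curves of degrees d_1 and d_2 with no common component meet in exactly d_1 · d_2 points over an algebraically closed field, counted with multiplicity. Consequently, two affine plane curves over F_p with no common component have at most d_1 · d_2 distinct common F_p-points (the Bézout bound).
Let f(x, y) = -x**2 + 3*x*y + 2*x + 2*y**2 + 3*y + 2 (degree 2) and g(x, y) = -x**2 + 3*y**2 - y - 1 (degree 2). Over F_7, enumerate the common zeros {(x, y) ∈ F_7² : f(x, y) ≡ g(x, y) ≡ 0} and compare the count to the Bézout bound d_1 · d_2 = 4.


Common zeros: ∅; count = 0; Bézout bound = 4.

deg(f) = 2, deg(g) = 2, so Bézout bound = 4.
Scan x ∈ F_7. For each x, list the y ∈ F_7 with f(x, y) ≡ 0 and those with g(x, y) ≡ 0 (mod 7); the common zeros in that column are the intersection.
  x = 0: f ≡ 0 at y ∈ {1}; g ≡ 0 at y ∈ ∅; common: ∅.
  x = 1: f ≡ 0 at y ∈ ∅; g ≡ 0 at y ∈ {1, 4}; common: ∅.
  x = 2: f ≡ 0 at y ∈ {2, 4}; g ≡ 0 at y ∈ ∅; common: ∅.
  x = 3: f ≡ 0 at y ∈ ∅; g ≡ 0 at y ∈ {2, 3}; common: ∅.
  x = 4: f ≡ 0 at y ∈ {5}; g ≡ 0 at y ∈ {2, 3}; common: ∅.
  x = 5: f ≡ 0 at y ∈ {1, 4}; g ≡ 0 at y ∈ ∅; common: ∅.
  x = 6: f ≡ 0 at y ∈ {2, 5}; g ≡ 0 at y ∈ {1, 4}; common: ∅.
Collecting: common zeros = ∅, so the count is 0.
Comparison with the Bézout bound: 0 ≤ 4 = deg(f)·deg(g), as expected for curves with no common component (the affine F_7-count falls short of the bound because intersections may lie at infinity, over extension fields, or carry multiplicity).


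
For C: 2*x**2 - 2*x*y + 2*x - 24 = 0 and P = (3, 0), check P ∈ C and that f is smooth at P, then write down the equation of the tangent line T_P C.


Tangent line at P: 14*x - 6*y - 42 = 0.

Step 1: f(3, 0) = 0, so P lies on C.
Step 2: partial derivatives
  f_x(x, y) = 4*x - 2*y + 2, f_y(x, y) = -2*x.
  f_x(P) = 14, f_y(P) = -6 (gradient nonzero, so P is smooth).
Step 3: tangent line at P: 14·(x − 3) + -6·(y − 0) = 0.
Expanding: 14*x - 6*y - 42 = 0.


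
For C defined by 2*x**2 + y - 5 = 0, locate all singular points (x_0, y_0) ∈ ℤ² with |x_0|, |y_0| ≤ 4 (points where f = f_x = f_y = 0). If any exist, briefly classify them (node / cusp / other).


No singular points in the scanned grid; C is smooth there.

Compute partial derivatives:
  f_x = 4*x.
  f_y = 1.
f_y = 1 is a nonzero constant, so f_y never vanishes: no point (x, y) can satisfy f = f_x = f_y = 0. In particular no (x, y) ∈ {−4, ..., 4}² is singular; the curve is smooth.


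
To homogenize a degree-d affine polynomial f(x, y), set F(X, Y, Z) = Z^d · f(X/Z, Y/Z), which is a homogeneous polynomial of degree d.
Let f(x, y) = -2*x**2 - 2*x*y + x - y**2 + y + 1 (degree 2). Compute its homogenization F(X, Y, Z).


F(X, Y, Z) = -2*X**2 - 2*X*Y + X*Z - Y**2 + Y*Z + Z**2

deg(f) = 2.
Substitute x = X/Z, y = Y/Z into f, then multiply by Z^2.
  monomial -2·x^2·y^0 ↦ -2·X^2·Y^0·Z^0.
  monomial -2·x^1·y^1 ↦ -2·X^1·Y^1·Z^0.
  monomial 1·x^1·y^0 ↦ 1·X^1·Y^0·Z^1.
  monomial -1·x^0·y^2 ↦ -1·X^0·Y^2·Z^0.
  monomial 1·x^0·y^1 ↦ 1·X^0·Y^1·Z^1.
  monomial 1·x^0·y^0 ↦ 1·X^0·Y^0·Z^2.
Collecting: F(X, Y, Z) = -2*X**2 - 2*X*Y + X*Z - Y**2 + Y*Z + Z**2.


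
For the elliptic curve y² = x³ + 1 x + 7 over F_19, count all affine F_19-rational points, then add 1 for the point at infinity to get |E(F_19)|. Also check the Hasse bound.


Affine points = {(0, 8), (0, 11), (1, 3), (1, 16), (2, 6), (2, 13), (5, 2), (5, 17), (6, 1), (6, 18), (9, 2), (9, 17), (11, 0), (17, 4), (17, 15), (18, 9), (18, 10)}; affine count = 17; |E(F_19)| = 18.

Discriminant check: Δ ∝ 4a³ + 27b² = 4·1³ + 27·7² = 4·1 + 27·49 ≡ 16 (mod 19). Nonzero ⇒ E is nonsingular.
For each x ∈ F_19, compute rhs = x³ + 1·x + 7 mod 19, then count y ∈ F_19 with y² ≡ rhs.
  x = 0: rhs = 7, matching y values: 8, 11 (2 points).
  x = 1: rhs = 9, matching y values: 3, 16 (2 points).
  x = 2: rhs = 17, matching y values: 6, 13 (2 points).
  x = 3: rhs = 18, matching y values: none (0 points).
  x = 4: rhs = 18, matching y values: none (0 points).
  x = 5: rhs = 4, matching y values: 2, 17 (2 points).
  x = 6: rhs = 1, matching y values: 1, 18 (2 points).
  x = 7: rhs = 15, matching y values: none (0 points).
  x = 8: rhs = 14, matching y values: none (0 points).
  x = 9: rhs = 4, matching y values: 2, 17 (2 points).
  x = 10: rhs = 10, matching y values: none (0 points).
  x = 11: rhs = 0, matching y values: 0 (1 points).
  x = 12: rhs = 18, matching y values: none (0 points).
  x = 13: rhs = 13, matching y values: none (0 points).
  x = 14: rhs = 10, matching y values: none (0 points).
  x = 15: rhs = 15, matching y values: none (0 points).
  x = 16: rhs = 15, matching y values: none (0 points).
  x = 17: rhs = 16, matching y values: 4, 15 (2 points).
  x = 18: rhs = 5, matching y values: 9, 10 (2 points).
Total affine count: 17.
Full point count |E(F_19)| = 17 + 1 = 18.
Hasse bound: |18 − (19+1)| = |-2| = 2 ≤ 2√19 ≈ 8.7178 ✓.


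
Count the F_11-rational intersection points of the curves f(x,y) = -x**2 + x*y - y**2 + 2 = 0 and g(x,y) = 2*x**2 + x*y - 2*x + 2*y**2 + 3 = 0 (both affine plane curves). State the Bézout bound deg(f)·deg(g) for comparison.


Common zeros: {(4, 1), (10, 3)}; count = 2; Bézout bound = 4.

deg(f) = 2, deg(g) = 2, so Bézout bound = 4.
Scan x ∈ F_11. For each x, list the y ∈ F_11 with f(x, y) ≡ 0 and those with g(x, y) ≡ 0 (mod 11); the common zeros in that column are the intersection.
  x = 0: f ≡ 0 at y ∈ ∅; g ≡ 0 at y ∈ {2, 9}; common: ∅.
  x = 1: f ≡ 0 at y ∈ {4, 8}; g ≡ 0 at y ∈ ∅; common: ∅.
  x = 2: f ≡ 0 at y ∈ ∅; g ≡ 0 at y ∈ {1, 9}; common: ∅.
  x = 3: f ≡ 0 at y ∈ {4, 10}; g ≡ 0 at y ∈ ∅; common: ∅.
  x = 4: f ≡ 0 at y ∈ {1, 3}; g ≡ 0 at y ∈ {1, 8}; common: {1}.
  x = 5: f ≡ 0 at y ∈ ∅; g ≡ 0 at y ∈ {7}; common: ∅.
  x = 6: f ≡ 0 at y ∈ ∅; g ≡ 0 at y ∈ {3, 5}; common: ∅.
  x = 7: f ≡ 0 at y ∈ {8, 10}; g ≡ 0 at y ∈ ∅; common: ∅.
  x = 8: f ≡ 0 at y ∈ {1, 7}; g ≡ 0 at y ∈ ∅; common: ∅.
  x = 9: f ≡ 0 at y ∈ ∅; g ≡ 0 at y ∈ {5, 7}; common: ∅.
  x = 10: f ≡ 0 at y ∈ {3, 7}; g ≡ 0 at y ∈ {3}; common: {3}.
Collecting: common zeros = {(4, 1), (10, 3)}, so the count is 2.
Comparison with the Bézout bound: 2 ≤ 4 = deg(f)·deg(g), as expected for curves with no common component (the affine F_11-count falls short of the bound because intersections may lie at infinity, over extension fields, or carry multiplicity).


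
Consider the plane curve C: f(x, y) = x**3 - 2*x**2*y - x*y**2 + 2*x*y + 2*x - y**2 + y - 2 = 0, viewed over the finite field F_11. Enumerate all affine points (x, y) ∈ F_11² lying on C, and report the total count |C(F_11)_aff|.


Affine F_11-points: {(0, 5), (0, 7), (1, 1), (1, 5), (3, 4), (3, 7), (4, 3), (4, 10), (5, 1), (5, 9), (7, 1), (9, 5), (9, 6), (10, 2)}; count = 14.

For each of the 121 pairs (x, y) ∈ F_11², evaluate f(x, y) mod 11. Record the zeros.
  x = 0: [0↦9, 1↦9, 2↦7, 3↦3, 4↦8, 5↦0, 6↦1, 7↦0, 8↦8, 9↦3, 10↦7]  zeros at y ∈ {5, 7}
  x = 1: [0↦1, 1↦0, 2↦6, 3↦8, 4↦6, 5↦0, 6↦1, 7↦9, 8↦2, 9↦2, 10↦9]  zeros at y ∈ {1, 5}
  x = 2: [0↦10, 1↦4, 2↦3, 3↦7, 4↦5, 5↦8, 6↦5, 7↦7, 8↦3, 9↦4, 10↦10]  zeros at y ∈ ∅
  x = 3: [0↦9, 1↦5, 2↦4, 3↦6, 4↦0, 5↦8, 6↦8, 7↦0, 8↦6, 9↦4, 10↦5]  zeros at y ∈ {4, 7}
  x = 4: [0↦4, 1↦9, 2↦4, 3↦0, 4↦8, 5↦6, 6↦5, 7↦5, 8↦6, 9↦8, 10↦0]  zeros at y ∈ {3, 10}
  x = 5: [0↦1, 1↦0, 2↦9, 3↦6, 4↦2, 5↦8, 6↦2, 7↦6, 8↦9, 9↦0, 10↦1]  zeros at y ∈ {1, 9}
  x = 6: [0↦6, 1↦6, 2↦3, 3↦8, 4↦10, 5↦9, 6↦5, 7↦9, 8↦10, 9↦8, 10↦3]  zeros at y ∈ ∅
  x = 7: [0↦3, 1↦0, 2↦3, 3↦1, 4↦5, 5↦4, 6↦9, 7↦9, 8↦4, 9↦5, 10↦1]  zeros at y ∈ {1}
  x = 8: [0↦9, 1↦10, 2↦4, 3↦2, 4↦4, 5↦10, 6↦9, 7↦1, 8↦8, 9↦8, 10↦1]  zeros at y ∈ ∅
  x = 9: [0↦8, 1↦9, 2↦1, 3↦6, 4↦2, 5↦0, 6↦0, 7↦2, 8↦6, 9↦1, 10↦9]  zeros at y ∈ {5, 6}
  x = 10: [0↦6, 1↦3, 2↦0, 3↦8, 4↦5, 5↦2, 6↦10, 7↦7, 8↦4, 9↦1, 10↦9]  zeros at y ∈ {2}
Collecting zeros: affine points = {(0, 5), (0, 7), (1, 1), (1, 5), (3, 4), (3, 7), (4, 3), (4, 10), (5, 1), (5, 9), (7, 1), (9, 5), (9, 6), (10, 2)}.
Total count |C(F_11)_aff| = 14.


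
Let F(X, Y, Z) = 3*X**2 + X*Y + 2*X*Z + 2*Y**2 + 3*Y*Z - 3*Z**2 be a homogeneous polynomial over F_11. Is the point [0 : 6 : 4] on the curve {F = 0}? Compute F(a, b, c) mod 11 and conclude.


F(0,6,4) ≡ 8 (mod 11); P is NOT on the curve.

Evaluate F(0, 6, 4) term-by-term (mod 11).
  3*X**2 ↦ 3·0·1·1 = 0
  X*Y ↦ 1·0·6·1 = 0
  2*X*Z ↦ 2·0·1·4 = 0
  2*Y**2 ↦ 2·1·36·1 = 72
  3*Y*Z ↦ 3·1·6·4 = 72
  -3*Z**2 ↦ -3·1·1·16 = -48
Sum: F(0, 6, 4) = (0) + (0) + (0) + (72) + (72) + (-48) = 96.
Reducing mod 11: 96 ≡ 8 (mod 11).
Since F(a, b, c) ≡ 8 ≠ 0 (mod 11), P does NOT lie on the curve.


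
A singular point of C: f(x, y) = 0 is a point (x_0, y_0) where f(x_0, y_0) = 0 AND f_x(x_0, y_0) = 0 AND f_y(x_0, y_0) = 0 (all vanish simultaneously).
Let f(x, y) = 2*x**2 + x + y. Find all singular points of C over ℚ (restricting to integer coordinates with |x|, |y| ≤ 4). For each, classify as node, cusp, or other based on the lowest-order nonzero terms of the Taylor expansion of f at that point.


No singular points in the scanned grid; C is smooth there.

Compute partial derivatives:
  f_x = 4*x + 1.
  f_y = 1.
f_y = 1 is a nonzero constant, so f_y never vanishes: no point (x, y) can satisfy f = f_x = f_y = 0. In particular no (x, y) ∈ {−4, ..., 4}² is singular; the curve is smooth.


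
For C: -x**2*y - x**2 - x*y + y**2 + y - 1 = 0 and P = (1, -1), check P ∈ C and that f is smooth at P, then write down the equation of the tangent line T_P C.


Tangent line at P: x - 3*y - 4 = 0.

Step 1: f(1, -1) = 0, so P lies on C.
Step 2: partial derivatives
  f_x(x, y) = -2*x*y - 2*x - y, f_y(x, y) = -x**2 - x + 2*y + 1.
  f_x(P) = 1, f_y(P) = -3 (gradient nonzero, so P is smooth).
Step 3: tangent line at P: 1·(x − 1) + -3·(y − -1) = 0.
Expanding: x - 3*y - 4 = 0.


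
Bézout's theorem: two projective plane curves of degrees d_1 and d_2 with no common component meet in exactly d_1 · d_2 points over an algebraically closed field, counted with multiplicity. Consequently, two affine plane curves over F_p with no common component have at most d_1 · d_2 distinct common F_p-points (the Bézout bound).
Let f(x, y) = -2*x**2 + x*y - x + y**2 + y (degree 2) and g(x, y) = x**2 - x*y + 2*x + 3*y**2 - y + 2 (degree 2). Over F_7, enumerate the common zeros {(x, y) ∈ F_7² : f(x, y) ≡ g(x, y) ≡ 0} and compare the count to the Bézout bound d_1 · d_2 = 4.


Common zeros: ∅; count = 0; Bézout bound = 4.

deg(f) = 2, deg(g) = 2, so Bézout bound = 4.
Scan x ∈ F_7. For each x, list the y ∈ F_7 with f(x, y) ≡ 0 and those with g(x, y) ≡ 0 (mod 7); the common zeros in that column are the intersection.
  x = 0: f ≡ 0 at y ∈ {0, 6}; g ≡ 0 at y ∈ ∅; common: ∅.
  x = 1: f ≡ 0 at y ∈ {1, 4}; g ≡ 0 at y ∈ {5}; common: ∅.
  x = 2: f ≡ 0 at y ∈ {2}; g ≡ 0 at y ∈ {3, 5}; common: ∅.
  x = 3: f ≡ 0 at y ∈ {0, 3}; g ≡ 0 at y ∈ {2, 4}; common: ∅.
  x = 4: f ≡ 0 at y ∈ {4, 5}; g ≡ 0 at y ∈ {2}; common: ∅.
  x = 5: f ≡ 0 at y ∈ {3, 5}; g ≡ 0 at y ∈ ∅; common: ∅.
  x = 6: f ≡ 0 at y ∈ {1, 6}; g ≡ 0 at y ∈ {3, 4}; common: ∅.
Collecting: common zeros = ∅, so the count is 0.
Comparison with the Bézout bound: 0 ≤ 4 = deg(f)·deg(g), as expected for curves with no common component (the affine F_7-count falls short of the bound because intersections may lie at infinity, over extension fields, or carry multiplicity).


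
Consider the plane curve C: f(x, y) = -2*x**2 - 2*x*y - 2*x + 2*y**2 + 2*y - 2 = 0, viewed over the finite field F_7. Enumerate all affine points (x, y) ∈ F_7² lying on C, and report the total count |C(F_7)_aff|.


Affine F_7-points: {(2, 0), (2, 1), (3, 1), (4, 0), (4, 3), (5, 2), (6, 2), (6, 3)}; count = 8.

For each of the 49 pairs (x, y) ∈ F_7², evaluate f(x, y) mod 7. Record the zeros.
  x = 0: [0↦5, 1↦2, 2↦3, 3↦1, 4↦3, 5↦2, 6↦5]  zeros at y ∈ ∅
  x = 1: [0↦1, 1↦3, 2↦2, 3↦5, 4↦5, 5↦2, 6↦3]  zeros at y ∈ ∅
  x = 2: [0↦0, 1↦0, 2↦4, 3↦5, 4↦3, 5↦5, 6↦4]  zeros at y ∈ {0, 1}
  x = 3: [0↦2, 1↦0, 2↦2, 3↦1, 4↦4, 5↦4, 6↦1]  zeros at y ∈ {1}
  x = 4: [0↦0, 1↦3, 2↦3, 3↦0, 4↦1, 5↦6, 6↦1]  zeros at y ∈ {0, 3}
  x = 5: [0↦1, 1↦2, 2↦0, 3↦2, 4↦1, 5↦4, 6↦4]  zeros at y ∈ {2}
  x = 6: [0↦5, 1↦4, 2↦0, 3↦0, 4↦4, 5↦5, 6↦3]  zeros at y ∈ {2, 3}
Collecting zeros: affine points = {(2, 0), (2, 1), (3, 1), (4, 0), (4, 3), (5, 2), (6, 2), (6, 3)}.
Total count |C(F_7)_aff| = 8.


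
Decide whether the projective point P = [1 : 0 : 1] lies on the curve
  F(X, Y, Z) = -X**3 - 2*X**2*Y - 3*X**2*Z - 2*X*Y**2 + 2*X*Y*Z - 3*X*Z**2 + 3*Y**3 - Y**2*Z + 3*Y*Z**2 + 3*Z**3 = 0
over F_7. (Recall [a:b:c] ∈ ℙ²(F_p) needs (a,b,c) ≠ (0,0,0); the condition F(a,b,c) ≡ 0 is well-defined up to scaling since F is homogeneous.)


F(1,0,1) ≡ 3 (mod 7); P is NOT on the curve.

Evaluate F(1, 0, 1) term-by-term (mod 7).
  -X**3 ↦ -1·1·1·1 = -1
  -2*X**2*Y ↦ -2·1·0·1 = 0
  -3*X**2*Z ↦ -3·1·1·1 = -3
  -2*X*Y**2 ↦ -2·1·0·1 = 0
  2*X*Y*Z ↦ 2·1·0·1 = 0
  -3*X*Z**2 ↦ -3·1·1·1 = -3
  3*Y**3 ↦ 3·1·0·1 = 0
  -Y**2*Z ↦ -1·1·0·1 = 0
  3*Y*Z**2 ↦ 3·1·0·1 = 0
  3*Z**3 ↦ 3·1·1·1 = 3
Sum: F(1, 0, 1) = (-1) + (0) + (-3) + (0) + (0) + (-3) + (0) + (0) + (0) + (3) = -4.
Reducing mod 7: -4 ≡ 3 (mod 7).
Since F(a, b, c) ≡ 3 ≠ 0 (mod 7), P does NOT lie on the curve.


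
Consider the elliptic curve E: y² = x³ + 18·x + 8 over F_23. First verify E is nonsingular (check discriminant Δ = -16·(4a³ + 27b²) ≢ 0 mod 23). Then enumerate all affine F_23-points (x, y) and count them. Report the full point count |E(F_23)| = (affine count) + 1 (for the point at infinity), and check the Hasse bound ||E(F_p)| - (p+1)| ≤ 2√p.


Affine points = {(0, 10), (0, 13), (1, 2), (1, 21), (2, 11), (2, 12), (4, 11), (4, 12), (5, 4), (5, 19), (9, 5), (9, 18), (13, 1), (13, 22), (17, 11), (17, 12), (18, 0), (22, 9), (22, 14)}; affine count = 19; |E(F_23)| = 20.

Discriminant check: Δ ∝ 4a³ + 27b² = 4·18³ + 27·8² = 4·5832 + 27·64 ≡ 9 (mod 23). Nonzero ⇒ E is nonsingular.
For each x ∈ F_23, compute rhs = x³ + 18·x + 8 mod 23, then count y ∈ F_23 with y² ≡ rhs.
  x = 0: rhs = 8, matching y values: 10, 13 (2 points).
  x = 1: rhs = 4, matching y values: 2, 21 (2 points).
  x = 2: rhs = 6, matching y values: 11, 12 (2 points).
  x = 3: rhs = 20, matching y values: none (0 points).
  x = 4: rhs = 6, matching y values: 11, 12 (2 points).
  x = 5: rhs = 16, matching y values: 4, 19 (2 points).
  x = 6: rhs = 10, matching y values: none (0 points).
  x = 7: rhs = 17, matching y values: none (0 points).
  x = 8: rhs = 20, matching y values: none (0 points).
  x = 9: rhs = 2, matching y values: 5, 18 (2 points).
  x = 10: rhs = 15, matching y values: none (0 points).
  x = 11: rhs = 19, matching y values: none (0 points).
  x = 12: rhs = 20, matching y values: none (0 points).
  x = 13: rhs = 1, matching y values: 1, 22 (2 points).
  x = 14: rhs = 14, matching y values: none (0 points).
  x = 15: rhs = 19, matching y values: none (0 points).
  x = 16: rhs = 22, matching y values: none (0 points).
  x = 17: rhs = 6, matching y values: 11, 12 (2 points).
  x = 18: rhs = 0, matching y values: 0 (1 points).
  x = 19: rhs = 10, matching y values: none (0 points).
  x = 20: rhs = 19, matching y values: none (0 points).
  x = 21: rhs = 10, matching y values: none (0 points).
  x = 22: rhs = 12, matching y values: 9, 14 (2 points).
Total affine count: 19.
Full point count |E(F_23)| = 19 + 1 = 20.
Hasse bound: |20 − (23+1)| = |-4| = 4 ≤ 2√23 ≈ 9.5917 ✓.
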